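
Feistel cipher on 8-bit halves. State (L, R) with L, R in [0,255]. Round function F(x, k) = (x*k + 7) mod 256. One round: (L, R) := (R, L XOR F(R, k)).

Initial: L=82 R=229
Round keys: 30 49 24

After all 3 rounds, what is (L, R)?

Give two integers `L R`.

Round 1 (k=30): L=229 R=143
Round 2 (k=49): L=143 R=131
Round 3 (k=24): L=131 R=192

Answer: 131 192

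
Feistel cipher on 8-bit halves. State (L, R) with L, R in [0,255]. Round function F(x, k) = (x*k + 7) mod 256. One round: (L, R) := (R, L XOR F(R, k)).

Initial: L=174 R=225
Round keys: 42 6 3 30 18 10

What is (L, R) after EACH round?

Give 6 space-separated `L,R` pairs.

Answer: 225,95 95,160 160,184 184,55 55,93 93,158

Derivation:
Round 1 (k=42): L=225 R=95
Round 2 (k=6): L=95 R=160
Round 3 (k=3): L=160 R=184
Round 4 (k=30): L=184 R=55
Round 5 (k=18): L=55 R=93
Round 6 (k=10): L=93 R=158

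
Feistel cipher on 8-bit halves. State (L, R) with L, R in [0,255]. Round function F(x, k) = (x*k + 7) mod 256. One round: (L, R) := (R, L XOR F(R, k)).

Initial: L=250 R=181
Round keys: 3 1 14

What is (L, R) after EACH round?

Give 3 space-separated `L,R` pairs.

Answer: 181,220 220,86 86,103

Derivation:
Round 1 (k=3): L=181 R=220
Round 2 (k=1): L=220 R=86
Round 3 (k=14): L=86 R=103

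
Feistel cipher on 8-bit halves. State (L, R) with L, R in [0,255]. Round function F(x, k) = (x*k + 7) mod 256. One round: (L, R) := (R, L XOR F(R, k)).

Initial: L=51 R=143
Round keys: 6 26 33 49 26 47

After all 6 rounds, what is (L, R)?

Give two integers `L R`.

Answer: 6 53

Derivation:
Round 1 (k=6): L=143 R=82
Round 2 (k=26): L=82 R=212
Round 3 (k=33): L=212 R=9
Round 4 (k=49): L=9 R=20
Round 5 (k=26): L=20 R=6
Round 6 (k=47): L=6 R=53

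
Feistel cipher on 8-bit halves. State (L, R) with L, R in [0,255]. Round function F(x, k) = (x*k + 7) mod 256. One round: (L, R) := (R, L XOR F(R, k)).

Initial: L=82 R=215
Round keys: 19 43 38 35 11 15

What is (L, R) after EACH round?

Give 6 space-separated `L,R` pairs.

Answer: 215,174 174,150 150,229 229,192 192,162 162,69

Derivation:
Round 1 (k=19): L=215 R=174
Round 2 (k=43): L=174 R=150
Round 3 (k=38): L=150 R=229
Round 4 (k=35): L=229 R=192
Round 5 (k=11): L=192 R=162
Round 6 (k=15): L=162 R=69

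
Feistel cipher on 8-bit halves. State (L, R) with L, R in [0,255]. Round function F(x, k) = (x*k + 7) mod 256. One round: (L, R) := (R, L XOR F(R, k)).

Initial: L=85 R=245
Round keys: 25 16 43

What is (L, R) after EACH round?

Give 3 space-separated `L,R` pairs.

Round 1 (k=25): L=245 R=161
Round 2 (k=16): L=161 R=226
Round 3 (k=43): L=226 R=92

Answer: 245,161 161,226 226,92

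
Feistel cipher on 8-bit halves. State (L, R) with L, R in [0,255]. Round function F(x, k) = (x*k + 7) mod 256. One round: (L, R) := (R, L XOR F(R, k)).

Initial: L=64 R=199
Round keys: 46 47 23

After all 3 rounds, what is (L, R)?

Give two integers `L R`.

Round 1 (k=46): L=199 R=137
Round 2 (k=47): L=137 R=233
Round 3 (k=23): L=233 R=127

Answer: 233 127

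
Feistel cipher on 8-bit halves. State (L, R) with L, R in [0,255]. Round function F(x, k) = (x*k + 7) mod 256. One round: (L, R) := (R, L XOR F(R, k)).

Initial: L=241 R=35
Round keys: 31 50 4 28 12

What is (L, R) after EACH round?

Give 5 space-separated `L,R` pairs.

Round 1 (k=31): L=35 R=181
Round 2 (k=50): L=181 R=66
Round 3 (k=4): L=66 R=186
Round 4 (k=28): L=186 R=29
Round 5 (k=12): L=29 R=217

Answer: 35,181 181,66 66,186 186,29 29,217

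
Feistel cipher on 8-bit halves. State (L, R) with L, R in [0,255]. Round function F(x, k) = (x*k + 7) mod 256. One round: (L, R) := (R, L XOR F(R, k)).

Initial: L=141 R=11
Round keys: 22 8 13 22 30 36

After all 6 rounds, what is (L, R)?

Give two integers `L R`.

Round 1 (k=22): L=11 R=116
Round 2 (k=8): L=116 R=172
Round 3 (k=13): L=172 R=183
Round 4 (k=22): L=183 R=109
Round 5 (k=30): L=109 R=122
Round 6 (k=36): L=122 R=66

Answer: 122 66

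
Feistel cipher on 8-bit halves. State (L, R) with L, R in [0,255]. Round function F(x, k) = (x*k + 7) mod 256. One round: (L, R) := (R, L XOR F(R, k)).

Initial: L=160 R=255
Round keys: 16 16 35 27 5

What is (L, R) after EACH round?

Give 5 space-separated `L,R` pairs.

Answer: 255,87 87,136 136,200 200,151 151,50

Derivation:
Round 1 (k=16): L=255 R=87
Round 2 (k=16): L=87 R=136
Round 3 (k=35): L=136 R=200
Round 4 (k=27): L=200 R=151
Round 5 (k=5): L=151 R=50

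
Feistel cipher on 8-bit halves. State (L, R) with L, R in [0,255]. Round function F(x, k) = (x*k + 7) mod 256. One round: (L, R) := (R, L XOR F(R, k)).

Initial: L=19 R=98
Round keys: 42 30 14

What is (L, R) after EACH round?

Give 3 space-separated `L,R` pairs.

Answer: 98,8 8,149 149,37

Derivation:
Round 1 (k=42): L=98 R=8
Round 2 (k=30): L=8 R=149
Round 3 (k=14): L=149 R=37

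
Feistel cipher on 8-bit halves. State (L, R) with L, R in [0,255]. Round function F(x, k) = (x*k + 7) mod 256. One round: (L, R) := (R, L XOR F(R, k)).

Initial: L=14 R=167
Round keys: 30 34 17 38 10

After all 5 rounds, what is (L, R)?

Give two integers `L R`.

Round 1 (k=30): L=167 R=151
Round 2 (k=34): L=151 R=178
Round 3 (k=17): L=178 R=78
Round 4 (k=38): L=78 R=41
Round 5 (k=10): L=41 R=239

Answer: 41 239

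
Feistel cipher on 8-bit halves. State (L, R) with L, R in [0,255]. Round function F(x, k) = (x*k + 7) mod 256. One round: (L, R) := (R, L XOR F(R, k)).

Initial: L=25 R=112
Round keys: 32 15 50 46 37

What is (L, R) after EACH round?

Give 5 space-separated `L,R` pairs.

Round 1 (k=32): L=112 R=30
Round 2 (k=15): L=30 R=185
Round 3 (k=50): L=185 R=55
Round 4 (k=46): L=55 R=80
Round 5 (k=37): L=80 R=160

Answer: 112,30 30,185 185,55 55,80 80,160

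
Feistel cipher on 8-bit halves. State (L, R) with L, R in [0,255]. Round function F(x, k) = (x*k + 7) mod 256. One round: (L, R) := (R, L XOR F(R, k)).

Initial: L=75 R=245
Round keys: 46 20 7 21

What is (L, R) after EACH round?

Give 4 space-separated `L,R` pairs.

Answer: 245,70 70,138 138,139 139,228

Derivation:
Round 1 (k=46): L=245 R=70
Round 2 (k=20): L=70 R=138
Round 3 (k=7): L=138 R=139
Round 4 (k=21): L=139 R=228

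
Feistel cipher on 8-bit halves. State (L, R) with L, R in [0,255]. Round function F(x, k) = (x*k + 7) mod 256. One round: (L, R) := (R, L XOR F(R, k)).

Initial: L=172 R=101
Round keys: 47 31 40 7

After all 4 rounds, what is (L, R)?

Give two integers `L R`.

Answer: 217 26

Derivation:
Round 1 (k=47): L=101 R=62
Round 2 (k=31): L=62 R=236
Round 3 (k=40): L=236 R=217
Round 4 (k=7): L=217 R=26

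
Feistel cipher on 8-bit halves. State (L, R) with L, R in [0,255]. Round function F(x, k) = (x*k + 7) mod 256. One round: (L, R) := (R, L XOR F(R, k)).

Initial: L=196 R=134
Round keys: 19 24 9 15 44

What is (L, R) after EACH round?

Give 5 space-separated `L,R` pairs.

Answer: 134,61 61,57 57,53 53,27 27,158

Derivation:
Round 1 (k=19): L=134 R=61
Round 2 (k=24): L=61 R=57
Round 3 (k=9): L=57 R=53
Round 4 (k=15): L=53 R=27
Round 5 (k=44): L=27 R=158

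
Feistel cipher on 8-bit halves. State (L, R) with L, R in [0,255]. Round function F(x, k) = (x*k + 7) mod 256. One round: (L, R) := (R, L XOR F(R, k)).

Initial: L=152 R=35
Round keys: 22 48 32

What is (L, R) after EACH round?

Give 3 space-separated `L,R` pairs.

Round 1 (k=22): L=35 R=145
Round 2 (k=48): L=145 R=20
Round 3 (k=32): L=20 R=22

Answer: 35,145 145,20 20,22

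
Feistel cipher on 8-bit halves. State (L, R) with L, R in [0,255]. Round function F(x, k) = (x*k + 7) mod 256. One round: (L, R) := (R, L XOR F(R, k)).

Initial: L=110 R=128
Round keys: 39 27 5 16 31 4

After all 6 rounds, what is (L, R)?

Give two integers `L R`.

Answer: 234 178

Derivation:
Round 1 (k=39): L=128 R=233
Round 2 (k=27): L=233 R=26
Round 3 (k=5): L=26 R=96
Round 4 (k=16): L=96 R=29
Round 5 (k=31): L=29 R=234
Round 6 (k=4): L=234 R=178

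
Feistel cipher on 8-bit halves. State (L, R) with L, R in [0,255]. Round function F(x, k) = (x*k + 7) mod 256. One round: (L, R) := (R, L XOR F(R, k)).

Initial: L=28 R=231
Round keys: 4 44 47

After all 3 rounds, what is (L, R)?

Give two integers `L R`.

Round 1 (k=4): L=231 R=191
Round 2 (k=44): L=191 R=60
Round 3 (k=47): L=60 R=180

Answer: 60 180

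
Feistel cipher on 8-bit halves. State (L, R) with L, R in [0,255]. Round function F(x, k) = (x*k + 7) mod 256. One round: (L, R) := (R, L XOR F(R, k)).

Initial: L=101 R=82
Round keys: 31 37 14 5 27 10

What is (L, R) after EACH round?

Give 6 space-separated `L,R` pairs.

Round 1 (k=31): L=82 R=144
Round 2 (k=37): L=144 R=133
Round 3 (k=14): L=133 R=221
Round 4 (k=5): L=221 R=221
Round 5 (k=27): L=221 R=139
Round 6 (k=10): L=139 R=168

Answer: 82,144 144,133 133,221 221,221 221,139 139,168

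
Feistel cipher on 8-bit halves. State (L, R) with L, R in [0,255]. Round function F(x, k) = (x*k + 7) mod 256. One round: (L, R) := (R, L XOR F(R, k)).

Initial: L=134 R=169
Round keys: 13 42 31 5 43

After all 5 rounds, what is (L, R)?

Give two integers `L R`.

Answer: 96 88

Derivation:
Round 1 (k=13): L=169 R=26
Round 2 (k=42): L=26 R=226
Round 3 (k=31): L=226 R=127
Round 4 (k=5): L=127 R=96
Round 5 (k=43): L=96 R=88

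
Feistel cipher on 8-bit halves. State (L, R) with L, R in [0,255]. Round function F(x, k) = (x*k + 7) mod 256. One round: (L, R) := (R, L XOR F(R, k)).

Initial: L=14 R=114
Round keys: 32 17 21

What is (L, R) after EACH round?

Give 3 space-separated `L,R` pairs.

Answer: 114,73 73,146 146,72

Derivation:
Round 1 (k=32): L=114 R=73
Round 2 (k=17): L=73 R=146
Round 3 (k=21): L=146 R=72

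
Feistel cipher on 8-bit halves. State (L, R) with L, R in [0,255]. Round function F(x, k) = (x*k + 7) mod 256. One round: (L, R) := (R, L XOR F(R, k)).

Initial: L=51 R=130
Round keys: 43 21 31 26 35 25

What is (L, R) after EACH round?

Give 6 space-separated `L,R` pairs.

Answer: 130,238 238,15 15,54 54,140 140,29 29,80

Derivation:
Round 1 (k=43): L=130 R=238
Round 2 (k=21): L=238 R=15
Round 3 (k=31): L=15 R=54
Round 4 (k=26): L=54 R=140
Round 5 (k=35): L=140 R=29
Round 6 (k=25): L=29 R=80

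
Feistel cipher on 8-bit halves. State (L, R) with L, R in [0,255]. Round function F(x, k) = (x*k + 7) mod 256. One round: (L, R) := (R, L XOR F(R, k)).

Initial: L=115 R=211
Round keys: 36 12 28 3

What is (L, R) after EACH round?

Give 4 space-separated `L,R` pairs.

Round 1 (k=36): L=211 R=192
Round 2 (k=12): L=192 R=212
Round 3 (k=28): L=212 R=247
Round 4 (k=3): L=247 R=56

Answer: 211,192 192,212 212,247 247,56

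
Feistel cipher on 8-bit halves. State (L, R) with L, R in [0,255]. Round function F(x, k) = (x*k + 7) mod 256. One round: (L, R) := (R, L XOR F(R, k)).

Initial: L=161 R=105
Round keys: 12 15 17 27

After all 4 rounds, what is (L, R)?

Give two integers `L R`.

Round 1 (k=12): L=105 R=82
Round 2 (k=15): L=82 R=188
Round 3 (k=17): L=188 R=209
Round 4 (k=27): L=209 R=174

Answer: 209 174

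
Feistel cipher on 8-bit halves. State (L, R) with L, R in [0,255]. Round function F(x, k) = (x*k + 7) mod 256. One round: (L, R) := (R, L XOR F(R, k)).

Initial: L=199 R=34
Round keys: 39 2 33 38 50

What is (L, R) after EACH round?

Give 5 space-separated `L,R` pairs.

Round 1 (k=39): L=34 R=242
Round 2 (k=2): L=242 R=201
Round 3 (k=33): L=201 R=2
Round 4 (k=38): L=2 R=154
Round 5 (k=50): L=154 R=25

Answer: 34,242 242,201 201,2 2,154 154,25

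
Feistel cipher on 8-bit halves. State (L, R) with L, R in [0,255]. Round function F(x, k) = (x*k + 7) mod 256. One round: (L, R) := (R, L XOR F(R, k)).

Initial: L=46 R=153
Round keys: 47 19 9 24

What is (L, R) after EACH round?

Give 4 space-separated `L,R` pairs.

Answer: 153,48 48,14 14,181 181,241

Derivation:
Round 1 (k=47): L=153 R=48
Round 2 (k=19): L=48 R=14
Round 3 (k=9): L=14 R=181
Round 4 (k=24): L=181 R=241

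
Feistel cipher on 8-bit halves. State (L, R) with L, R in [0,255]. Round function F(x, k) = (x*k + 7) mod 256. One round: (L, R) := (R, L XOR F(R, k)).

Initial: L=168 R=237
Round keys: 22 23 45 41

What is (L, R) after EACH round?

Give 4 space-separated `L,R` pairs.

Round 1 (k=22): L=237 R=205
Round 2 (k=23): L=205 R=159
Round 3 (k=45): L=159 R=55
Round 4 (k=41): L=55 R=73

Answer: 237,205 205,159 159,55 55,73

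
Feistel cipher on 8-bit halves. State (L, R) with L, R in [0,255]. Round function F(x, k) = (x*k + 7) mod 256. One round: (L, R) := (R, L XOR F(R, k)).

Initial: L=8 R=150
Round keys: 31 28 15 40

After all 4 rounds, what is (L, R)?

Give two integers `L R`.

Answer: 187 234

Derivation:
Round 1 (k=31): L=150 R=57
Round 2 (k=28): L=57 R=213
Round 3 (k=15): L=213 R=187
Round 4 (k=40): L=187 R=234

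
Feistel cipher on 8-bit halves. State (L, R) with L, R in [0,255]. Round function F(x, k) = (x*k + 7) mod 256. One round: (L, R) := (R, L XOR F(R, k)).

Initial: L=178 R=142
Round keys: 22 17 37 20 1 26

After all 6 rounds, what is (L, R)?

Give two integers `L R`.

Round 1 (k=22): L=142 R=137
Round 2 (k=17): L=137 R=174
Round 3 (k=37): L=174 R=164
Round 4 (k=20): L=164 R=121
Round 5 (k=1): L=121 R=36
Round 6 (k=26): L=36 R=214

Answer: 36 214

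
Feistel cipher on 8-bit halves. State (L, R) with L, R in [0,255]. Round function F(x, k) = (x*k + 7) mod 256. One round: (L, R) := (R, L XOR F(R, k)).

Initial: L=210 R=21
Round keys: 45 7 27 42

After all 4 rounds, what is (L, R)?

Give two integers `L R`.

Round 1 (k=45): L=21 R=106
Round 2 (k=7): L=106 R=248
Round 3 (k=27): L=248 R=69
Round 4 (k=42): L=69 R=161

Answer: 69 161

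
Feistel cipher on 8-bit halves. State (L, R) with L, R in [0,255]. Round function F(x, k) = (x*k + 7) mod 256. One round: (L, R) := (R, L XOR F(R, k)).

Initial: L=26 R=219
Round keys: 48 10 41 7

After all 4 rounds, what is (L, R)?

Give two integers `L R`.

Round 1 (k=48): L=219 R=13
Round 2 (k=10): L=13 R=82
Round 3 (k=41): L=82 R=36
Round 4 (k=7): L=36 R=81

Answer: 36 81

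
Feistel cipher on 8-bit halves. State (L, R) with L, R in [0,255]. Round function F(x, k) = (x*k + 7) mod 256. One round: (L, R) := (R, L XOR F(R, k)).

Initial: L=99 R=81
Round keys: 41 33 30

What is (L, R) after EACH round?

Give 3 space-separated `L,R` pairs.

Answer: 81,99 99,155 155,82

Derivation:
Round 1 (k=41): L=81 R=99
Round 2 (k=33): L=99 R=155
Round 3 (k=30): L=155 R=82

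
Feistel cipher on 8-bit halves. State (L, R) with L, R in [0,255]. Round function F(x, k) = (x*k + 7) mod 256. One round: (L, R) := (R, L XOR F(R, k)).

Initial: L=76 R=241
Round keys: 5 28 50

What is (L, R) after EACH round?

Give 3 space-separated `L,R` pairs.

Round 1 (k=5): L=241 R=240
Round 2 (k=28): L=240 R=182
Round 3 (k=50): L=182 R=99

Answer: 241,240 240,182 182,99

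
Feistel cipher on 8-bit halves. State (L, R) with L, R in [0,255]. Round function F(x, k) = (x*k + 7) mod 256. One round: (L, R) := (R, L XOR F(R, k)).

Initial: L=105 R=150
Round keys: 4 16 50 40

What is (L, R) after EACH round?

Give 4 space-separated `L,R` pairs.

Round 1 (k=4): L=150 R=54
Round 2 (k=16): L=54 R=241
Round 3 (k=50): L=241 R=47
Round 4 (k=40): L=47 R=174

Answer: 150,54 54,241 241,47 47,174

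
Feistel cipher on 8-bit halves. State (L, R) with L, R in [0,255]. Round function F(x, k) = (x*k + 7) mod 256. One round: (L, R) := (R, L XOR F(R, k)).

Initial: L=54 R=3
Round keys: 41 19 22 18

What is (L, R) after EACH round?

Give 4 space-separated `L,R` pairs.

Round 1 (k=41): L=3 R=180
Round 2 (k=19): L=180 R=96
Round 3 (k=22): L=96 R=243
Round 4 (k=18): L=243 R=125

Answer: 3,180 180,96 96,243 243,125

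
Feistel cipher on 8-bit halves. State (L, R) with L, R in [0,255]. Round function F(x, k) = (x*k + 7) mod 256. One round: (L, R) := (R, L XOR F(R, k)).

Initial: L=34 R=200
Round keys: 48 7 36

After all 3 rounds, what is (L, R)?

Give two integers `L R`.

Round 1 (k=48): L=200 R=165
Round 2 (k=7): L=165 R=66
Round 3 (k=36): L=66 R=234

Answer: 66 234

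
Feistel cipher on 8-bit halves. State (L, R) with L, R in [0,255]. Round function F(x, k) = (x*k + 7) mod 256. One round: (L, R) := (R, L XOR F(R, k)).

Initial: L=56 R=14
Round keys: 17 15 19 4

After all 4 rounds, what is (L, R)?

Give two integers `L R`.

Answer: 158 123

Derivation:
Round 1 (k=17): L=14 R=205
Round 2 (k=15): L=205 R=4
Round 3 (k=19): L=4 R=158
Round 4 (k=4): L=158 R=123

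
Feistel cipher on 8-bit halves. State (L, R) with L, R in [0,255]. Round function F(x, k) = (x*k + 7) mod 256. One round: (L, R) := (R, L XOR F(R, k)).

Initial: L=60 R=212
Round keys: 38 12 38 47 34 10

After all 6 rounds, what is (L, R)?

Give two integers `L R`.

Answer: 25 59

Derivation:
Round 1 (k=38): L=212 R=67
Round 2 (k=12): L=67 R=255
Round 3 (k=38): L=255 R=162
Round 4 (k=47): L=162 R=58
Round 5 (k=34): L=58 R=25
Round 6 (k=10): L=25 R=59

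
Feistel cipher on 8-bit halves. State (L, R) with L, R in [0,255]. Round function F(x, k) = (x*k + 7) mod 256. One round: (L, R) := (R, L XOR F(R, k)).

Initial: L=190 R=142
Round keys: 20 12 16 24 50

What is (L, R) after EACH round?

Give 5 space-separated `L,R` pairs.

Round 1 (k=20): L=142 R=161
Round 2 (k=12): L=161 R=29
Round 3 (k=16): L=29 R=118
Round 4 (k=24): L=118 R=10
Round 5 (k=50): L=10 R=141

Answer: 142,161 161,29 29,118 118,10 10,141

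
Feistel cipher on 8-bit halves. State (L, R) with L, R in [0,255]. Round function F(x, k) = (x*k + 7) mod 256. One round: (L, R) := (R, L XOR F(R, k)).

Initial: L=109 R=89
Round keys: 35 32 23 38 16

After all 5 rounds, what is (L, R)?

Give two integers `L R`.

Round 1 (k=35): L=89 R=95
Round 2 (k=32): L=95 R=190
Round 3 (k=23): L=190 R=70
Round 4 (k=38): L=70 R=213
Round 5 (k=16): L=213 R=17

Answer: 213 17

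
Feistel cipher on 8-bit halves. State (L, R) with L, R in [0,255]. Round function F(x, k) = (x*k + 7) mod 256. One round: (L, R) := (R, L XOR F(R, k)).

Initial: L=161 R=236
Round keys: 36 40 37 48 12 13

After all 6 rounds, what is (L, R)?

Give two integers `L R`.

Round 1 (k=36): L=236 R=150
Round 2 (k=40): L=150 R=155
Round 3 (k=37): L=155 R=248
Round 4 (k=48): L=248 R=28
Round 5 (k=12): L=28 R=175
Round 6 (k=13): L=175 R=246

Answer: 175 246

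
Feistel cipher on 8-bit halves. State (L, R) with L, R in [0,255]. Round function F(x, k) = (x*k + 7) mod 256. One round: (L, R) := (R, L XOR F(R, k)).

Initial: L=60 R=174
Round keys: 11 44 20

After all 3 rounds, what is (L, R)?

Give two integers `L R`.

Answer: 45 54

Derivation:
Round 1 (k=11): L=174 R=189
Round 2 (k=44): L=189 R=45
Round 3 (k=20): L=45 R=54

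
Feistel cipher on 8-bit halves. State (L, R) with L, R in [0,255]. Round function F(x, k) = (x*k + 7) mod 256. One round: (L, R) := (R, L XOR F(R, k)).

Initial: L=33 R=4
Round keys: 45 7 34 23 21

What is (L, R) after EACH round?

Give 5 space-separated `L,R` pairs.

Round 1 (k=45): L=4 R=154
Round 2 (k=7): L=154 R=57
Round 3 (k=34): L=57 R=3
Round 4 (k=23): L=3 R=117
Round 5 (k=21): L=117 R=163

Answer: 4,154 154,57 57,3 3,117 117,163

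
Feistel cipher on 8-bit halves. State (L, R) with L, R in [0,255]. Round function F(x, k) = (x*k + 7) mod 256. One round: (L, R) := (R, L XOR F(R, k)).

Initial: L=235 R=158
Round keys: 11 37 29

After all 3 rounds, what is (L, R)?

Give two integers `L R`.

Round 1 (k=11): L=158 R=58
Round 2 (k=37): L=58 R=247
Round 3 (k=29): L=247 R=56

Answer: 247 56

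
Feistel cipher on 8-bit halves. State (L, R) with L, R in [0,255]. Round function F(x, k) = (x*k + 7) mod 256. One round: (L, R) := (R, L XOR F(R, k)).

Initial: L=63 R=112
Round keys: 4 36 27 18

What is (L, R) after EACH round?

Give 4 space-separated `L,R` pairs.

Round 1 (k=4): L=112 R=248
Round 2 (k=36): L=248 R=151
Round 3 (k=27): L=151 R=12
Round 4 (k=18): L=12 R=72

Answer: 112,248 248,151 151,12 12,72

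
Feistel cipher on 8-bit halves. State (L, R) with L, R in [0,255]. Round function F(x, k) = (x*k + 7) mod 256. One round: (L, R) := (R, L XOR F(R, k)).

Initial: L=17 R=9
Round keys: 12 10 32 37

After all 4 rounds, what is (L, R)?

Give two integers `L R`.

Answer: 37 178

Derivation:
Round 1 (k=12): L=9 R=98
Round 2 (k=10): L=98 R=210
Round 3 (k=32): L=210 R=37
Round 4 (k=37): L=37 R=178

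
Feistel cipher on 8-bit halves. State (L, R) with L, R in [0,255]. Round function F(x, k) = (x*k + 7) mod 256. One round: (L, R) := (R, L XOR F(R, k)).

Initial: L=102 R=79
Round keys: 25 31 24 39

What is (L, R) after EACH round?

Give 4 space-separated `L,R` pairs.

Answer: 79,216 216,96 96,223 223,96

Derivation:
Round 1 (k=25): L=79 R=216
Round 2 (k=31): L=216 R=96
Round 3 (k=24): L=96 R=223
Round 4 (k=39): L=223 R=96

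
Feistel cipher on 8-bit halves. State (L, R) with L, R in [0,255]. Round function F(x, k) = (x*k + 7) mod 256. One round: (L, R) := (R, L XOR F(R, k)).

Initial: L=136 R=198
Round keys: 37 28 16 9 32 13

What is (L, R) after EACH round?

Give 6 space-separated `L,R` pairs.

Round 1 (k=37): L=198 R=45
Round 2 (k=28): L=45 R=53
Round 3 (k=16): L=53 R=122
Round 4 (k=9): L=122 R=100
Round 5 (k=32): L=100 R=253
Round 6 (k=13): L=253 R=132

Answer: 198,45 45,53 53,122 122,100 100,253 253,132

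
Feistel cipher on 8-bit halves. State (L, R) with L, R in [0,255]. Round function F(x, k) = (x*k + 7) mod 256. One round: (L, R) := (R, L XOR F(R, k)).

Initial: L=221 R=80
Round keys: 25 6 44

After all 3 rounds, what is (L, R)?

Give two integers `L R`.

Round 1 (k=25): L=80 R=10
Round 2 (k=6): L=10 R=19
Round 3 (k=44): L=19 R=65

Answer: 19 65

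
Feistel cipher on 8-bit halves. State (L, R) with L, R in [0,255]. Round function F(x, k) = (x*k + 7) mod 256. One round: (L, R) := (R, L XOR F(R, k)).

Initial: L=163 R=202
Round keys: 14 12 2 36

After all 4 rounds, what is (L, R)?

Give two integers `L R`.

Round 1 (k=14): L=202 R=176
Round 2 (k=12): L=176 R=141
Round 3 (k=2): L=141 R=145
Round 4 (k=36): L=145 R=230

Answer: 145 230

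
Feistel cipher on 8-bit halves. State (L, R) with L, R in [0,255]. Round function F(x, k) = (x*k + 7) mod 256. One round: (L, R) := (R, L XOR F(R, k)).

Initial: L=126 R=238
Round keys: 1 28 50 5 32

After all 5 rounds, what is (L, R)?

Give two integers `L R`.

Round 1 (k=1): L=238 R=139
Round 2 (k=28): L=139 R=213
Round 3 (k=50): L=213 R=42
Round 4 (k=5): L=42 R=12
Round 5 (k=32): L=12 R=173

Answer: 12 173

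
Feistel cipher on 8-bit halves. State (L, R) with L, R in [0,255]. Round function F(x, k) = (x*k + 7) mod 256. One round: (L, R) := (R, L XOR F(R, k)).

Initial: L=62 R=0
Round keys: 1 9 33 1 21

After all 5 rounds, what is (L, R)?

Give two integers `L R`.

Round 1 (k=1): L=0 R=57
Round 2 (k=9): L=57 R=8
Round 3 (k=33): L=8 R=54
Round 4 (k=1): L=54 R=53
Round 5 (k=21): L=53 R=86

Answer: 53 86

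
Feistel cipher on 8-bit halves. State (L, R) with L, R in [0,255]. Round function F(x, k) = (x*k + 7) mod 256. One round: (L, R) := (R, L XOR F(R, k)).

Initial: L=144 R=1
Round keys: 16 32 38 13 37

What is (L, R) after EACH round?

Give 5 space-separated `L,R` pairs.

Round 1 (k=16): L=1 R=135
Round 2 (k=32): L=135 R=230
Round 3 (k=38): L=230 R=172
Round 4 (k=13): L=172 R=37
Round 5 (k=37): L=37 R=204

Answer: 1,135 135,230 230,172 172,37 37,204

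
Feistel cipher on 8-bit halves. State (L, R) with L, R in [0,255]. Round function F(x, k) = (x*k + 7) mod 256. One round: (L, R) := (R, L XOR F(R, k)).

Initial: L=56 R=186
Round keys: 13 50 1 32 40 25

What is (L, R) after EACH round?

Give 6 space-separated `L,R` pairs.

Answer: 186,65 65,3 3,75 75,100 100,236 236,119

Derivation:
Round 1 (k=13): L=186 R=65
Round 2 (k=50): L=65 R=3
Round 3 (k=1): L=3 R=75
Round 4 (k=32): L=75 R=100
Round 5 (k=40): L=100 R=236
Round 6 (k=25): L=236 R=119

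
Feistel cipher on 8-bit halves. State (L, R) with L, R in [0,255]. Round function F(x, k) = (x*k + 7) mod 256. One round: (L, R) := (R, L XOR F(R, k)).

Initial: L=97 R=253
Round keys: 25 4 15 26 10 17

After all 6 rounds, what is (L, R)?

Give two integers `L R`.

Answer: 61 141

Derivation:
Round 1 (k=25): L=253 R=221
Round 2 (k=4): L=221 R=134
Round 3 (k=15): L=134 R=60
Round 4 (k=26): L=60 R=153
Round 5 (k=10): L=153 R=61
Round 6 (k=17): L=61 R=141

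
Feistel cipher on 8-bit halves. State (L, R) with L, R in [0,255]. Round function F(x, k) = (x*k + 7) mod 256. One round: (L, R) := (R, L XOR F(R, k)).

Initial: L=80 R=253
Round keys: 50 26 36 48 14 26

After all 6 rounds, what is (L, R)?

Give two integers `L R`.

Round 1 (k=50): L=253 R=33
Round 2 (k=26): L=33 R=156
Round 3 (k=36): L=156 R=214
Round 4 (k=48): L=214 R=187
Round 5 (k=14): L=187 R=151
Round 6 (k=26): L=151 R=230

Answer: 151 230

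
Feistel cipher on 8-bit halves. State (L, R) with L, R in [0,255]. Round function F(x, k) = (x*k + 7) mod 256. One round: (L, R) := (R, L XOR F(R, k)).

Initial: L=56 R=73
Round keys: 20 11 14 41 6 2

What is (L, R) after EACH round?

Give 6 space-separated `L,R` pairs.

Round 1 (k=20): L=73 R=131
Round 2 (k=11): L=131 R=225
Round 3 (k=14): L=225 R=214
Round 4 (k=41): L=214 R=172
Round 5 (k=6): L=172 R=217
Round 6 (k=2): L=217 R=21

Answer: 73,131 131,225 225,214 214,172 172,217 217,21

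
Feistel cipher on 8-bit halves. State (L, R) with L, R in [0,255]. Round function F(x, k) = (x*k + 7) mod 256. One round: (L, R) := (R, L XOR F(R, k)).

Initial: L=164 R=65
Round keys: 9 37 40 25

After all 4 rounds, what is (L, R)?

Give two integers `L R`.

Answer: 99 184

Derivation:
Round 1 (k=9): L=65 R=244
Round 2 (k=37): L=244 R=10
Round 3 (k=40): L=10 R=99
Round 4 (k=25): L=99 R=184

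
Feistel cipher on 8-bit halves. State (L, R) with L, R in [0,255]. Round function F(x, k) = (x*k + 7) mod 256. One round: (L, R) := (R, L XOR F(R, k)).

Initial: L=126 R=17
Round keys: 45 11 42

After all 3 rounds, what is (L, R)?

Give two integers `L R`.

Round 1 (k=45): L=17 R=122
Round 2 (k=11): L=122 R=84
Round 3 (k=42): L=84 R=181

Answer: 84 181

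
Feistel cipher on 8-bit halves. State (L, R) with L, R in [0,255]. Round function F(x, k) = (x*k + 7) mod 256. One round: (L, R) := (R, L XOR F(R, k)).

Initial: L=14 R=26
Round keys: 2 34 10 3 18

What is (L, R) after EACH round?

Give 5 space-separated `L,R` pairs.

Answer: 26,53 53,11 11,64 64,204 204,31

Derivation:
Round 1 (k=2): L=26 R=53
Round 2 (k=34): L=53 R=11
Round 3 (k=10): L=11 R=64
Round 4 (k=3): L=64 R=204
Round 5 (k=18): L=204 R=31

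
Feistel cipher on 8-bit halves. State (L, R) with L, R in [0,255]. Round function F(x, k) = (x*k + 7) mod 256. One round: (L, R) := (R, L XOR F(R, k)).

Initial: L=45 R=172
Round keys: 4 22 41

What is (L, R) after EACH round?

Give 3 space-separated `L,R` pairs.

Round 1 (k=4): L=172 R=154
Round 2 (k=22): L=154 R=239
Round 3 (k=41): L=239 R=212

Answer: 172,154 154,239 239,212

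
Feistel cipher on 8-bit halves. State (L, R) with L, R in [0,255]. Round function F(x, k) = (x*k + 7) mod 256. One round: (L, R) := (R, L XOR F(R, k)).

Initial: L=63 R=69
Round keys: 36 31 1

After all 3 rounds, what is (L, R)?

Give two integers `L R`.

Answer: 70 201

Derivation:
Round 1 (k=36): L=69 R=132
Round 2 (k=31): L=132 R=70
Round 3 (k=1): L=70 R=201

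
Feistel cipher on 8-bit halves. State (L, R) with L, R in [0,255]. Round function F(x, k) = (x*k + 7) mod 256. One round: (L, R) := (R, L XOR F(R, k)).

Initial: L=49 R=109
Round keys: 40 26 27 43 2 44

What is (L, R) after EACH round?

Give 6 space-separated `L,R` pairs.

Round 1 (k=40): L=109 R=62
Round 2 (k=26): L=62 R=62
Round 3 (k=27): L=62 R=175
Round 4 (k=43): L=175 R=82
Round 5 (k=2): L=82 R=4
Round 6 (k=44): L=4 R=229

Answer: 109,62 62,62 62,175 175,82 82,4 4,229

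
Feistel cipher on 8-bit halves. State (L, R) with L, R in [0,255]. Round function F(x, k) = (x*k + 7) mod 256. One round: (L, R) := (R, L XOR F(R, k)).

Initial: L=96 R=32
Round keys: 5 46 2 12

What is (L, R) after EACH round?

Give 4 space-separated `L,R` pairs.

Answer: 32,199 199,233 233,30 30,134

Derivation:
Round 1 (k=5): L=32 R=199
Round 2 (k=46): L=199 R=233
Round 3 (k=2): L=233 R=30
Round 4 (k=12): L=30 R=134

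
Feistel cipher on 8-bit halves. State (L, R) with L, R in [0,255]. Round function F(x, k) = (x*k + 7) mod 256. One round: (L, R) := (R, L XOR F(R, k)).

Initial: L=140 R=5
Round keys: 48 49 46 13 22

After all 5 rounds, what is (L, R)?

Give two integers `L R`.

Answer: 166 25

Derivation:
Round 1 (k=48): L=5 R=123
Round 2 (k=49): L=123 R=151
Round 3 (k=46): L=151 R=82
Round 4 (k=13): L=82 R=166
Round 5 (k=22): L=166 R=25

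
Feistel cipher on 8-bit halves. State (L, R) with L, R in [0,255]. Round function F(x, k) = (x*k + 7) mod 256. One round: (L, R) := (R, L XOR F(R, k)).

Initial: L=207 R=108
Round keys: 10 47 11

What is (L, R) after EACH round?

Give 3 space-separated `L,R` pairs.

Round 1 (k=10): L=108 R=240
Round 2 (k=47): L=240 R=123
Round 3 (k=11): L=123 R=160

Answer: 108,240 240,123 123,160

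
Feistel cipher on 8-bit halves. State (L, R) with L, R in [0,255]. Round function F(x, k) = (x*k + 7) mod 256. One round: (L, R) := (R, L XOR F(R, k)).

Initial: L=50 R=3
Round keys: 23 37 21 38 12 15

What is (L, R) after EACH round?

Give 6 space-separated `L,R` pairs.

Round 1 (k=23): L=3 R=126
Round 2 (k=37): L=126 R=62
Round 3 (k=21): L=62 R=99
Round 4 (k=38): L=99 R=135
Round 5 (k=12): L=135 R=56
Round 6 (k=15): L=56 R=200

Answer: 3,126 126,62 62,99 99,135 135,56 56,200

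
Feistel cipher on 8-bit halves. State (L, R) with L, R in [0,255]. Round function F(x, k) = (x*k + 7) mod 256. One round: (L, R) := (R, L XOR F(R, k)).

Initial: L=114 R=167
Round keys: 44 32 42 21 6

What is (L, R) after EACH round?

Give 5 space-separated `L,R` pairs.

Answer: 167,201 201,128 128,206 206,109 109,91

Derivation:
Round 1 (k=44): L=167 R=201
Round 2 (k=32): L=201 R=128
Round 3 (k=42): L=128 R=206
Round 4 (k=21): L=206 R=109
Round 5 (k=6): L=109 R=91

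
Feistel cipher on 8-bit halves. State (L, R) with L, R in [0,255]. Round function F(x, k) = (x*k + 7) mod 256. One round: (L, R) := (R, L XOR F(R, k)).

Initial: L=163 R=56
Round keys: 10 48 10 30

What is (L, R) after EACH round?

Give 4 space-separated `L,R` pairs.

Answer: 56,148 148,255 255,105 105,170

Derivation:
Round 1 (k=10): L=56 R=148
Round 2 (k=48): L=148 R=255
Round 3 (k=10): L=255 R=105
Round 4 (k=30): L=105 R=170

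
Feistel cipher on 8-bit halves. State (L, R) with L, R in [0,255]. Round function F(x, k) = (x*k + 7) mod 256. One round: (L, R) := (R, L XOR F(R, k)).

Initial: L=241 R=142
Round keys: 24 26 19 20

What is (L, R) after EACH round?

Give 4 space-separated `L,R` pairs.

Round 1 (k=24): L=142 R=166
Round 2 (k=26): L=166 R=109
Round 3 (k=19): L=109 R=184
Round 4 (k=20): L=184 R=10

Answer: 142,166 166,109 109,184 184,10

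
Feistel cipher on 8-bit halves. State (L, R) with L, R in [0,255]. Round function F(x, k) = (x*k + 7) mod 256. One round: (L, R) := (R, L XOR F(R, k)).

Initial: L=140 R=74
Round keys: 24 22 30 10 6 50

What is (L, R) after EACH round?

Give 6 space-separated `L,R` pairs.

Round 1 (k=24): L=74 R=123
Round 2 (k=22): L=123 R=211
Round 3 (k=30): L=211 R=186
Round 4 (k=10): L=186 R=152
Round 5 (k=6): L=152 R=45
Round 6 (k=50): L=45 R=73

Answer: 74,123 123,211 211,186 186,152 152,45 45,73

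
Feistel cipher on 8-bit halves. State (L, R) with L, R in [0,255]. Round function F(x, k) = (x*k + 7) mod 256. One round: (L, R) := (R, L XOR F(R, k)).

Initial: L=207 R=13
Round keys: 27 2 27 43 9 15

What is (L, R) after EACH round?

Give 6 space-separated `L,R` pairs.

Round 1 (k=27): L=13 R=169
Round 2 (k=2): L=169 R=84
Round 3 (k=27): L=84 R=74
Round 4 (k=43): L=74 R=33
Round 5 (k=9): L=33 R=122
Round 6 (k=15): L=122 R=12

Answer: 13,169 169,84 84,74 74,33 33,122 122,12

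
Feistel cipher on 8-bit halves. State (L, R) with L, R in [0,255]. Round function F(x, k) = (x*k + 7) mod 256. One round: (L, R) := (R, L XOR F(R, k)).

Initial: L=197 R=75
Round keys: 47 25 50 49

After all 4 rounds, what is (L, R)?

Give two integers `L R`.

Round 1 (k=47): L=75 R=9
Round 2 (k=25): L=9 R=163
Round 3 (k=50): L=163 R=212
Round 4 (k=49): L=212 R=56

Answer: 212 56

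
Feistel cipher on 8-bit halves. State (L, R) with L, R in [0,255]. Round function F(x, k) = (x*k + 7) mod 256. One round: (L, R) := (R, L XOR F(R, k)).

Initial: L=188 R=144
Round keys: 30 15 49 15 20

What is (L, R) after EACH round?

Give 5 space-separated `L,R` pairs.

Answer: 144,91 91,204 204,72 72,243 243,75

Derivation:
Round 1 (k=30): L=144 R=91
Round 2 (k=15): L=91 R=204
Round 3 (k=49): L=204 R=72
Round 4 (k=15): L=72 R=243
Round 5 (k=20): L=243 R=75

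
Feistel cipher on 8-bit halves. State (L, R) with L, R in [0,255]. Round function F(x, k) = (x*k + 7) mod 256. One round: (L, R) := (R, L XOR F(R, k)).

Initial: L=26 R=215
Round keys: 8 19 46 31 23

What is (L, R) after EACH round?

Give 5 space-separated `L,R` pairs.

Round 1 (k=8): L=215 R=165
Round 2 (k=19): L=165 R=145
Round 3 (k=46): L=145 R=176
Round 4 (k=31): L=176 R=198
Round 5 (k=23): L=198 R=97

Answer: 215,165 165,145 145,176 176,198 198,97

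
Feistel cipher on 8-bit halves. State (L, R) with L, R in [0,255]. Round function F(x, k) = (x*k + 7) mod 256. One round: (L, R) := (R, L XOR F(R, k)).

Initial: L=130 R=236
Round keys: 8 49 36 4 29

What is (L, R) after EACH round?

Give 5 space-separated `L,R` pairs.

Round 1 (k=8): L=236 R=229
Round 2 (k=49): L=229 R=48
Round 3 (k=36): L=48 R=34
Round 4 (k=4): L=34 R=191
Round 5 (k=29): L=191 R=136

Answer: 236,229 229,48 48,34 34,191 191,136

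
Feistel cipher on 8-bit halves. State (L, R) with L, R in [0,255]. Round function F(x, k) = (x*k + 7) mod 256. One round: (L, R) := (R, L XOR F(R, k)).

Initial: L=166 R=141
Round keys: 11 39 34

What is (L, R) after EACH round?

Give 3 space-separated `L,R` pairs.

Answer: 141,176 176,90 90,75

Derivation:
Round 1 (k=11): L=141 R=176
Round 2 (k=39): L=176 R=90
Round 3 (k=34): L=90 R=75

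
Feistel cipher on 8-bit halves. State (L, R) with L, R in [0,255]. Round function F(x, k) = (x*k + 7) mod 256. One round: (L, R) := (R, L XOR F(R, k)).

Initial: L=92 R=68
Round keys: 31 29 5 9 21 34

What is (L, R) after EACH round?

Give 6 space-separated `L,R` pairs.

Answer: 68,31 31,206 206,18 18,103 103,104 104,176

Derivation:
Round 1 (k=31): L=68 R=31
Round 2 (k=29): L=31 R=206
Round 3 (k=5): L=206 R=18
Round 4 (k=9): L=18 R=103
Round 5 (k=21): L=103 R=104
Round 6 (k=34): L=104 R=176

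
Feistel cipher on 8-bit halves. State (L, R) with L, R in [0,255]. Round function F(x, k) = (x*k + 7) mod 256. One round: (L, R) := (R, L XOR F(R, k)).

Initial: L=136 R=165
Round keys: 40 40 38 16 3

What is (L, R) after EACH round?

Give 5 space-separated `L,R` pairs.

Answer: 165,71 71,186 186,228 228,253 253,26

Derivation:
Round 1 (k=40): L=165 R=71
Round 2 (k=40): L=71 R=186
Round 3 (k=38): L=186 R=228
Round 4 (k=16): L=228 R=253
Round 5 (k=3): L=253 R=26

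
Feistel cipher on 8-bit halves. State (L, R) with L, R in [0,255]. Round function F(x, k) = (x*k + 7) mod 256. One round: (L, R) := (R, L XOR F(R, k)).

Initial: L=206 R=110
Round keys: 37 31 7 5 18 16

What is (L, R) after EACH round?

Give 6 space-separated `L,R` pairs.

Answer: 110,35 35,42 42,14 14,103 103,75 75,208

Derivation:
Round 1 (k=37): L=110 R=35
Round 2 (k=31): L=35 R=42
Round 3 (k=7): L=42 R=14
Round 4 (k=5): L=14 R=103
Round 5 (k=18): L=103 R=75
Round 6 (k=16): L=75 R=208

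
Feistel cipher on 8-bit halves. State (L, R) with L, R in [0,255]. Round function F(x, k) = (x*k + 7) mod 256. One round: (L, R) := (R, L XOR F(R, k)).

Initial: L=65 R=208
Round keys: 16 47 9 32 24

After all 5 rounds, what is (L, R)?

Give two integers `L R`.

Round 1 (k=16): L=208 R=70
Round 2 (k=47): L=70 R=49
Round 3 (k=9): L=49 R=134
Round 4 (k=32): L=134 R=246
Round 5 (k=24): L=246 R=145

Answer: 246 145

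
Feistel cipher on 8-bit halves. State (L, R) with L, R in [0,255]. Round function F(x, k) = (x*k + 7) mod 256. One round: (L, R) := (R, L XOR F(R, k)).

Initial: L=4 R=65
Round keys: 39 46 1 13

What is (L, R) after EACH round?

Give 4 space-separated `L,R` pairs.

Round 1 (k=39): L=65 R=234
Round 2 (k=46): L=234 R=82
Round 3 (k=1): L=82 R=179
Round 4 (k=13): L=179 R=76

Answer: 65,234 234,82 82,179 179,76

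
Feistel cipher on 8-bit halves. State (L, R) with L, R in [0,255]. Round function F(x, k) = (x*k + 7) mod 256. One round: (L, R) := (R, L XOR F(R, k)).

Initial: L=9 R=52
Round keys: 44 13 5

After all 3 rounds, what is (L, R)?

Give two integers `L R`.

Answer: 217 186

Derivation:
Round 1 (k=44): L=52 R=254
Round 2 (k=13): L=254 R=217
Round 3 (k=5): L=217 R=186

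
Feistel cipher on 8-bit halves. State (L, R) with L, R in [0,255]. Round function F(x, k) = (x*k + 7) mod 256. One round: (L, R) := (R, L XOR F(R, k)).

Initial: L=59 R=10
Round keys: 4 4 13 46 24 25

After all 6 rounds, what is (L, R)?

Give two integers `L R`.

Round 1 (k=4): L=10 R=20
Round 2 (k=4): L=20 R=93
Round 3 (k=13): L=93 R=212
Round 4 (k=46): L=212 R=66
Round 5 (k=24): L=66 R=227
Round 6 (k=25): L=227 R=112

Answer: 227 112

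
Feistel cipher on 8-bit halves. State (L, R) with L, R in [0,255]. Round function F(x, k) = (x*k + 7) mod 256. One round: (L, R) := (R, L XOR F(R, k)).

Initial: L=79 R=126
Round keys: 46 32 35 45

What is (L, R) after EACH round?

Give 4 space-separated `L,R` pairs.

Answer: 126,228 228,249 249,246 246,188

Derivation:
Round 1 (k=46): L=126 R=228
Round 2 (k=32): L=228 R=249
Round 3 (k=35): L=249 R=246
Round 4 (k=45): L=246 R=188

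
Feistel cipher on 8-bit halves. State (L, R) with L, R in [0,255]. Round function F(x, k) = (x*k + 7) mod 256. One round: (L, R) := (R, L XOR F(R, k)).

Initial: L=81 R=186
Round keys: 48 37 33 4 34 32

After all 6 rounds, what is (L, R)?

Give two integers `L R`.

Round 1 (k=48): L=186 R=182
Round 2 (k=37): L=182 R=239
Round 3 (k=33): L=239 R=96
Round 4 (k=4): L=96 R=104
Round 5 (k=34): L=104 R=183
Round 6 (k=32): L=183 R=143

Answer: 183 143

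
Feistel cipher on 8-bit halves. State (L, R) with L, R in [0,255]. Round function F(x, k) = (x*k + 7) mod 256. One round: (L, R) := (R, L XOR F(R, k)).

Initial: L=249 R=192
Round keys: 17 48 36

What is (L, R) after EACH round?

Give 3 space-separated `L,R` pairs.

Answer: 192,62 62,103 103,189

Derivation:
Round 1 (k=17): L=192 R=62
Round 2 (k=48): L=62 R=103
Round 3 (k=36): L=103 R=189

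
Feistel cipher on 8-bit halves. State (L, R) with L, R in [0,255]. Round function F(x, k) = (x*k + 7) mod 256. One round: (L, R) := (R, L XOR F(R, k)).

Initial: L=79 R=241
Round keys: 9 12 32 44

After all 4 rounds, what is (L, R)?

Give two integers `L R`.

Answer: 136 45

Derivation:
Round 1 (k=9): L=241 R=207
Round 2 (k=12): L=207 R=74
Round 3 (k=32): L=74 R=136
Round 4 (k=44): L=136 R=45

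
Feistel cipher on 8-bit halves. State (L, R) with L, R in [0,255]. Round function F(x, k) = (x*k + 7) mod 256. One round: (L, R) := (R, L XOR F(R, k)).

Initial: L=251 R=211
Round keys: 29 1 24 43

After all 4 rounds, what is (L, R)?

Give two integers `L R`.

Answer: 122 74

Derivation:
Round 1 (k=29): L=211 R=21
Round 2 (k=1): L=21 R=207
Round 3 (k=24): L=207 R=122
Round 4 (k=43): L=122 R=74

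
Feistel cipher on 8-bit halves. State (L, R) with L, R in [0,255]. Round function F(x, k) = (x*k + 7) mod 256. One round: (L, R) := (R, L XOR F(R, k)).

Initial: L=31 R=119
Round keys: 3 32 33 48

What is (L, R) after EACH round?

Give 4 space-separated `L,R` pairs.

Answer: 119,115 115,16 16,100 100,215

Derivation:
Round 1 (k=3): L=119 R=115
Round 2 (k=32): L=115 R=16
Round 3 (k=33): L=16 R=100
Round 4 (k=48): L=100 R=215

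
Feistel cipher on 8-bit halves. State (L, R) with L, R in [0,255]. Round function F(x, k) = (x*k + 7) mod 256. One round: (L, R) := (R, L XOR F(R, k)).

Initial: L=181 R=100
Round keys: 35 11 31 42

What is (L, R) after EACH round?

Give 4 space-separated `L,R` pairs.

Round 1 (k=35): L=100 R=6
Round 2 (k=11): L=6 R=45
Round 3 (k=31): L=45 R=124
Round 4 (k=42): L=124 R=114

Answer: 100,6 6,45 45,124 124,114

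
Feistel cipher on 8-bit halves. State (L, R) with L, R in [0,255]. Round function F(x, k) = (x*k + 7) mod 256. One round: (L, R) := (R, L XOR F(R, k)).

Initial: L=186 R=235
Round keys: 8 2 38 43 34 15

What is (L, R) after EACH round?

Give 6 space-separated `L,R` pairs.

Answer: 235,229 229,58 58,70 70,243 243,11 11,95

Derivation:
Round 1 (k=8): L=235 R=229
Round 2 (k=2): L=229 R=58
Round 3 (k=38): L=58 R=70
Round 4 (k=43): L=70 R=243
Round 5 (k=34): L=243 R=11
Round 6 (k=15): L=11 R=95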